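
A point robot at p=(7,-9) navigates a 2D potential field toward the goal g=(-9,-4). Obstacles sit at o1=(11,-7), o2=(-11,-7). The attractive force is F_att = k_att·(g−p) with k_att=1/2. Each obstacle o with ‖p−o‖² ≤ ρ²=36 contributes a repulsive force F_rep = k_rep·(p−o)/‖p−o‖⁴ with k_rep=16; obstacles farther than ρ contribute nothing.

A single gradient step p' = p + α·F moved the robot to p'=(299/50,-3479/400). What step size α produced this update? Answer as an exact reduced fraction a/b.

F_att = 1/2·(g−p) = 1/2·(-16,5) = (-8.0000,2.5000)
o1: d²=20 ≤ ρ²=36; F_rep = 16·(-4,-2)/20² = (-0.1600,-0.0800)
o2: d²=328 > ρ²=36 → inactive
F = F_att + ΣF_rep = (-8.1600,2.4200)
Δp = p'−p = (-1.0200,0.3025); α = Δx/Fx = (-51/50) / (-204/25) = 1/8
check: Δy/Fy = (121/400) / (121/50) = 1/8 ✓

α = 1/8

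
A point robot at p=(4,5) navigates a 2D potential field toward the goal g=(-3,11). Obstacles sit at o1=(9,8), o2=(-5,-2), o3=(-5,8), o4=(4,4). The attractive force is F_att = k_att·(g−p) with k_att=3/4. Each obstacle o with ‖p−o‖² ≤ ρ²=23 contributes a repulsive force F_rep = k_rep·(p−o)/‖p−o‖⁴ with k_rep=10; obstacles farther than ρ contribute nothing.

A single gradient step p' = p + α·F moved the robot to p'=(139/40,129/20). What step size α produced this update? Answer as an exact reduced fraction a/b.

α = 1/10

F_att = 3/4·(g−p) = 3/4·(-7,6) = (-5.2500,4.5000)
o1: d²=34 > ρ²=23 → inactive
o2: d²=130 > ρ²=23 → inactive
o3: d²=90 > ρ²=23 → inactive
o4: d²=1 ≤ ρ²=23; F_rep = 10·(0,1)/1² = (0.0000,10.0000)
F = F_att + ΣF_rep = (-5.2500,14.5000)
Δp = p'−p = (-0.5250,1.4500); α = Δx/Fx = (-21/40) / (-21/4) = 1/10
check: Δy/Fy = (29/20) / (29/2) = 1/10 ✓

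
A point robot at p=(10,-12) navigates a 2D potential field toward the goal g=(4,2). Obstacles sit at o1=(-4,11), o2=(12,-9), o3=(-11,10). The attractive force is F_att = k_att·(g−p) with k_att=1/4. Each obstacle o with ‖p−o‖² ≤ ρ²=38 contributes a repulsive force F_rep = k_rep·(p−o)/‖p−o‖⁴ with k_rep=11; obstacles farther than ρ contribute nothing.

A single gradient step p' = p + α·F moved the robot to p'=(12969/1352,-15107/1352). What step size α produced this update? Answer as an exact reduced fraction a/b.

α = 1/4

F_att = 1/4·(g−p) = 1/4·(-6,14) = (-1.5000,3.5000)
o1: d²=725 > ρ²=38 → inactive
o2: d²=13 ≤ ρ²=38; F_rep = 11·(-2,-3)/13² = (-0.1302,-0.1953)
o3: d²=925 > ρ²=38 → inactive
F = F_att + ΣF_rep = (-1.6302,3.3047)
Δp = p'−p = (-0.4075,0.8262); α = Δx/Fx = (-551/1352) / (-551/338) = 1/4
check: Δy/Fy = (1117/1352) / (1117/338) = 1/4 ✓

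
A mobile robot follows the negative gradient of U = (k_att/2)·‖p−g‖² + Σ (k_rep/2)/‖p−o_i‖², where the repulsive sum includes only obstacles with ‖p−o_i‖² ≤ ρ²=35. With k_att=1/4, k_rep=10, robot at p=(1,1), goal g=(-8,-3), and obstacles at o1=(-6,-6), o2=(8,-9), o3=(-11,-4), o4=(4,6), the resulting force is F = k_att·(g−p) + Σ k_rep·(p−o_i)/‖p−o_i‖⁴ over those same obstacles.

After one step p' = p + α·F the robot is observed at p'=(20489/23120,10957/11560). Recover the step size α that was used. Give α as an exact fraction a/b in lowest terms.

α = 1/20

F_att = 1/4·(g−p) = 1/4·(-9,-4) = (-2.2500,-1.0000)
o1: d²=98 > ρ²=35 → inactive
o2: d²=149 > ρ²=35 → inactive
o3: d²=169 > ρ²=35 → inactive
o4: d²=34 ≤ ρ²=35; F_rep = 10·(-3,-5)/34² = (-0.0260,-0.0433)
F = F_att + ΣF_rep = (-2.2760,-1.0433)
Δp = p'−p = (-0.1138,-0.0522); α = Δx/Fx = (-2631/23120) / (-2631/1156) = 1/20
check: Δy/Fy = (-603/11560) / (-603/578) = 1/20 ✓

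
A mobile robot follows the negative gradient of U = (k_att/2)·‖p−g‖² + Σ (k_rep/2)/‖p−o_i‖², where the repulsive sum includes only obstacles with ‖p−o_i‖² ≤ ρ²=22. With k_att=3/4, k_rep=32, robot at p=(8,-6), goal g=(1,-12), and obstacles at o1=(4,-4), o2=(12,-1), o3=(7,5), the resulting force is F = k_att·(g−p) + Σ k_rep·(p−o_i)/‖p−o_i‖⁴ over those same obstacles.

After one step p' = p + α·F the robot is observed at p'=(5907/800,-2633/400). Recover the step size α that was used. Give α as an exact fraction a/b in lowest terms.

F_att = 3/4·(g−p) = 3/4·(-7,-6) = (-5.2500,-4.5000)
o1: d²=20 ≤ ρ²=22; F_rep = 32·(4,-2)/20² = (0.3200,-0.1600)
o2: d²=41 > ρ²=22 → inactive
o3: d²=122 > ρ²=22 → inactive
F = F_att + ΣF_rep = (-4.9300,-4.6600)
Δp = p'−p = (-0.6162,-0.5825); α = Δx/Fx = (-493/800) / (-493/100) = 1/8
check: Δy/Fy = (-233/400) / (-233/50) = 1/8 ✓

α = 1/8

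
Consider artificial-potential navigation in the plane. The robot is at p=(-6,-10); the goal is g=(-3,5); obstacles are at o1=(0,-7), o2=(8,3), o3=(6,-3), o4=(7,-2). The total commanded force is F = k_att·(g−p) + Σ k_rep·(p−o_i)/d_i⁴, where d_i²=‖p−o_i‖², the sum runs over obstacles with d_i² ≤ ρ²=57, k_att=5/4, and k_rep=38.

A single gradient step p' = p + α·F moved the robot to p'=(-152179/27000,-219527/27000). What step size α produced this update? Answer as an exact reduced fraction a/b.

α = 1/10

F_att = 5/4·(g−p) = 5/4·(3,15) = (3.7500,18.7500)
o1: d²=45 ≤ ρ²=57; F_rep = 38·(-6,-3)/45² = (-0.1126,-0.0563)
o2: d²=365 > ρ²=57 → inactive
o3: d²=193 > ρ²=57 → inactive
o4: d²=233 > ρ²=57 → inactive
F = F_att + ΣF_rep = (3.6374,18.6937)
Δp = p'−p = (0.3637,1.8694); α = Δx/Fx = (9821/27000) / (9821/2700) = 1/10
check: Δy/Fy = (50473/27000) / (50473/2700) = 1/10 ✓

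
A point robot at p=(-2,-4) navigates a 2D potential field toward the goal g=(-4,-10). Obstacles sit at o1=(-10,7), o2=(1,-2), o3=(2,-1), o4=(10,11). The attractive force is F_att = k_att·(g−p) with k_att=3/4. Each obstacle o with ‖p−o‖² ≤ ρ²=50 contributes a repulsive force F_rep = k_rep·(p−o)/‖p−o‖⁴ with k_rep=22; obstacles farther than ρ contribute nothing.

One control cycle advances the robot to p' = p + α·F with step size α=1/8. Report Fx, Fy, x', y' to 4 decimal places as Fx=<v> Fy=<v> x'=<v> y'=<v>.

Fx=-2.0313 Fy=-4.8660 x'=-2.2539 y'=-4.6082

F_att = 3/4·(g−p) = 3/4·(-2,-6) = (-1.5000,-4.5000)
o1: d²=185 > ρ²=50 → inactive
o2: d²=13 ≤ ρ²=50; F_rep = 22·(-3,-2)/13² = (-0.3905,-0.2604)
o3: d²=25 ≤ ρ²=50; F_rep = 22·(-4,-3)/25² = (-0.1408,-0.1056)
o4: d²=369 > ρ²=50 → inactive
F = F_att + ΣF_rep = (-2.0313,-4.8660)
p' = p + 1/8·F = (-2.2539,-4.6082)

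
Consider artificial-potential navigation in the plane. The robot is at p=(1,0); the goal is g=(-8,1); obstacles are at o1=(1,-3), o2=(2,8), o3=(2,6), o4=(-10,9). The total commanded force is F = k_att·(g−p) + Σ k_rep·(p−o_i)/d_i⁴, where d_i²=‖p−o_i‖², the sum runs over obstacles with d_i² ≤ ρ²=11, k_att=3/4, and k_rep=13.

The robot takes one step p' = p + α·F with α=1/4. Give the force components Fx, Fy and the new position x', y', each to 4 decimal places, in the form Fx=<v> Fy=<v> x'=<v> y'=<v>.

F_att = 3/4·(g−p) = 3/4·(-9,1) = (-6.7500,0.7500)
o1: d²=9 ≤ ρ²=11; F_rep = 13·(0,3)/9² = (0.0000,0.4815)
o2: d²=65 > ρ²=11 → inactive
o3: d²=37 > ρ²=11 → inactive
o4: d²=202 > ρ²=11 → inactive
F = F_att + ΣF_rep = (-6.7500,1.2315)
p' = p + 1/4·F = (-0.6875,0.3079)

Fx=-6.7500 Fy=1.2315 x'=-0.6875 y'=0.3079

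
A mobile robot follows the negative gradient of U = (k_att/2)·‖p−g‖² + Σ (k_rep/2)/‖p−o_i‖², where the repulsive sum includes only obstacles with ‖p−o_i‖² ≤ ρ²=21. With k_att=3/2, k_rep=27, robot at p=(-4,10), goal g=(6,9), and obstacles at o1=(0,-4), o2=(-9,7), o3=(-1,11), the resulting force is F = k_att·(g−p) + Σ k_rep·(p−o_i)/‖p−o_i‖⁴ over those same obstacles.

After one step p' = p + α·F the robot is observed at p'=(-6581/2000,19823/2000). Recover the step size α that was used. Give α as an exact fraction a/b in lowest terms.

α = 1/20

F_att = 3/2·(g−p) = 3/2·(10,-1) = (15.0000,-1.5000)
o1: d²=212 > ρ²=21 → inactive
o2: d²=34 > ρ²=21 → inactive
o3: d²=10 ≤ ρ²=21; F_rep = 27·(-3,-1)/10² = (-0.8100,-0.2700)
F = F_att + ΣF_rep = (14.1900,-1.7700)
Δp = p'−p = (0.7095,-0.0885); α = Δx/Fx = (1419/2000) / (1419/100) = 1/20
check: Δy/Fy = (-177/2000) / (-177/100) = 1/20 ✓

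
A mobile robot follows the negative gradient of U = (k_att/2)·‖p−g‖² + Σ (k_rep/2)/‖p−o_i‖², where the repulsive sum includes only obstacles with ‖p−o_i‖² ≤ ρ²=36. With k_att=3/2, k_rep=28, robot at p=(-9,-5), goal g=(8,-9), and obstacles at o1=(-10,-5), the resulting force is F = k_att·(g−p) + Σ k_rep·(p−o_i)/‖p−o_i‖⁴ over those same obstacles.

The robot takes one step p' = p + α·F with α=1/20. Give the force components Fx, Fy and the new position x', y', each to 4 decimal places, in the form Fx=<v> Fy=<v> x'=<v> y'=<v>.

F_att = 3/2·(g−p) = 3/2·(17,-4) = (25.5000,-6.0000)
o1: d²=1 ≤ ρ²=36; F_rep = 28·(1,0)/1² = (28.0000,0.0000)
F = F_att + ΣF_rep = (53.5000,-6.0000)
p' = p + 1/20·F = (-6.3250,-5.3000)

Fx=53.5000 Fy=-6.0000 x'=-6.3250 y'=-5.3000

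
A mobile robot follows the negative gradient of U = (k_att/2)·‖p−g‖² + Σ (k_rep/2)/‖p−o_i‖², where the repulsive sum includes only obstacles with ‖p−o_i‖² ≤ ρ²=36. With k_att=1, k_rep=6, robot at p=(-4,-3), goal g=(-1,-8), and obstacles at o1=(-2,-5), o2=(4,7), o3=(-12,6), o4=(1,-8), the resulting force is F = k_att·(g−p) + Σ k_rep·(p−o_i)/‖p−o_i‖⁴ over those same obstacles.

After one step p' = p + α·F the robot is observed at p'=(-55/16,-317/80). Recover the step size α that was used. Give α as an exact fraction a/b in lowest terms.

F_att = 1·(g−p) = 1·(3,-5) = (3.0000,-5.0000)
o1: d²=8 ≤ ρ²=36; F_rep = 6·(-2,2)/8² = (-0.1875,0.1875)
o2: d²=164 > ρ²=36 → inactive
o3: d²=145 > ρ²=36 → inactive
o4: d²=50 > ρ²=36 → inactive
F = F_att + ΣF_rep = (2.8125,-4.8125)
Δp = p'−p = (0.5625,-0.9625); α = Δx/Fx = (9/16) / (45/16) = 1/5
check: Δy/Fy = (-77/80) / (-77/16) = 1/5 ✓

α = 1/5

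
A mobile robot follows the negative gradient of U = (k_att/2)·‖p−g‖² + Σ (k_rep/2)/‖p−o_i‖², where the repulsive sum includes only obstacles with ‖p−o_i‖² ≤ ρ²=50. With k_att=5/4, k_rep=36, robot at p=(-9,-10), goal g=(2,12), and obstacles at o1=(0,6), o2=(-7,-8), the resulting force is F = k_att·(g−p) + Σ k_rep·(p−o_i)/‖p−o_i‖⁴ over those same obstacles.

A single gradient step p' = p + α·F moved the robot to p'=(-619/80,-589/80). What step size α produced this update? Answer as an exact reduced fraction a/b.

F_att = 5/4·(g−p) = 5/4·(11,22) = (13.7500,27.5000)
o1: d²=337 > ρ²=50 → inactive
o2: d²=8 ≤ ρ²=50; F_rep = 36·(-2,-2)/8² = (-1.1250,-1.1250)
F = F_att + ΣF_rep = (12.6250,26.3750)
Δp = p'−p = (1.2625,2.6375); α = Δx/Fx = (101/80) / (101/8) = 1/10
check: Δy/Fy = (211/80) / (211/8) = 1/10 ✓

α = 1/10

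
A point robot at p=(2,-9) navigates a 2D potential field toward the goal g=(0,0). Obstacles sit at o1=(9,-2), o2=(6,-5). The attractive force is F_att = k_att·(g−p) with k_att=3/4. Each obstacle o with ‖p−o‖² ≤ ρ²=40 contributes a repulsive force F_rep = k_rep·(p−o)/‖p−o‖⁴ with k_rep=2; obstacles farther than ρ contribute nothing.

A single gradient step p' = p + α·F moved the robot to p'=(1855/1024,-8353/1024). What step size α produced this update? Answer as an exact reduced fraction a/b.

F_att = 3/4·(g−p) = 3/4·(-2,9) = (-1.5000,6.7500)
o1: d²=98 > ρ²=40 → inactive
o2: d²=32 ≤ ρ²=40; F_rep = 2·(-4,-4)/32² = (-0.0078,-0.0078)
F = F_att + ΣF_rep = (-1.5078,6.7422)
Δp = p'−p = (-0.1885,0.8428); α = Δx/Fx = (-193/1024) / (-193/128) = 1/8
check: Δy/Fy = (863/1024) / (863/128) = 1/8 ✓

α = 1/8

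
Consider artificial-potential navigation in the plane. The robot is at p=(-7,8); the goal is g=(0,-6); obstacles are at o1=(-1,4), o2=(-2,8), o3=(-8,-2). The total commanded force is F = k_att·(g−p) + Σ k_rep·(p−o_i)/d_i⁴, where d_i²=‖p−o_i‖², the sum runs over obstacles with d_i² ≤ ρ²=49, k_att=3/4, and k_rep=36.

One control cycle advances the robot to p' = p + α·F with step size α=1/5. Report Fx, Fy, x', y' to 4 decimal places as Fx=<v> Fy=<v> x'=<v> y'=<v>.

F_att = 3/4·(g−p) = 3/4·(7,-14) = (5.2500,-10.5000)
o1: d²=52 > ρ²=49 → inactive
o2: d²=25 ≤ ρ²=49; F_rep = 36·(-5,0)/25² = (-0.2880,0.0000)
o3: d²=101 > ρ²=49 → inactive
F = F_att + ΣF_rep = (4.9620,-10.5000)
p' = p + 1/5·F = (-6.0076,5.9000)

Fx=4.9620 Fy=-10.5000 x'=-6.0076 y'=5.9000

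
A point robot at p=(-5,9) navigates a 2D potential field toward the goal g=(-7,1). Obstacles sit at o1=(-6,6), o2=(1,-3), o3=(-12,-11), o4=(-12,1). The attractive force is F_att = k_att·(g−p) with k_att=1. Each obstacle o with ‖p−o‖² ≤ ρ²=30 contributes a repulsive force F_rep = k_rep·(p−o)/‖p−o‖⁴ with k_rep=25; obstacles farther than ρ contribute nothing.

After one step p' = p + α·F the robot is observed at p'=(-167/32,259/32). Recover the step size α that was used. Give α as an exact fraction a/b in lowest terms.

F_att = 1·(g−p) = 1·(-2,-8) = (-2.0000,-8.0000)
o1: d²=10 ≤ ρ²=30; F_rep = 25·(1,3)/10² = (0.2500,0.7500)
o2: d²=180 > ρ²=30 → inactive
o3: d²=449 > ρ²=30 → inactive
o4: d²=113 > ρ²=30 → inactive
F = F_att + ΣF_rep = (-1.7500,-7.2500)
Δp = p'−p = (-0.2188,-0.9062); α = Δx/Fx = (-7/32) / (-7/4) = 1/8
check: Δy/Fy = (-29/32) / (-29/4) = 1/8 ✓

α = 1/8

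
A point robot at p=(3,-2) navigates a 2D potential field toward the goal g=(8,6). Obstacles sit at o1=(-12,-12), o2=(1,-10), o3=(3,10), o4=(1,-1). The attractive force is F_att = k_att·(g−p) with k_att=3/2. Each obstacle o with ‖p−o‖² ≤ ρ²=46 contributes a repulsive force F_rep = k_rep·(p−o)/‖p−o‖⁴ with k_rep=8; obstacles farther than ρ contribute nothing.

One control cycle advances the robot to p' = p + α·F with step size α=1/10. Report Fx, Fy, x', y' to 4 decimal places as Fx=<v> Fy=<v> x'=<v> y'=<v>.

Fx=8.1400 Fy=11.6800 x'=3.8140 y'=-0.8320

F_att = 3/2·(g−p) = 3/2·(5,8) = (7.5000,12.0000)
o1: d²=325 > ρ²=46 → inactive
o2: d²=68 > ρ²=46 → inactive
o3: d²=144 > ρ²=46 → inactive
o4: d²=5 ≤ ρ²=46; F_rep = 8·(2,-1)/5² = (0.6400,-0.3200)
F = F_att + ΣF_rep = (8.1400,11.6800)
p' = p + 1/10·F = (3.8140,-0.8320)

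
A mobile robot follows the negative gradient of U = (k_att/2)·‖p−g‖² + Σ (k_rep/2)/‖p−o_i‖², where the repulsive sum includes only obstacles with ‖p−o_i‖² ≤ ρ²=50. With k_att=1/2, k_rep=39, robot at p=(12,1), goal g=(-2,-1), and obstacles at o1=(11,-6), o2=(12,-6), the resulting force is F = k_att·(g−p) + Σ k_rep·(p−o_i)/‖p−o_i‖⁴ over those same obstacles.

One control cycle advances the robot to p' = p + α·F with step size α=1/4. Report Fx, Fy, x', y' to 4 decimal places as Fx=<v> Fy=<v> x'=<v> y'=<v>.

F_att = 1/2·(g−p) = 1/2·(-14,-2) = (-7.0000,-1.0000)
o1: d²=50 ≤ ρ²=50; F_rep = 39·(1,7)/50² = (0.0156,0.1092)
o2: d²=49 ≤ ρ²=50; F_rep = 39·(0,7)/49² = (0.0000,0.1137)
F = F_att + ΣF_rep = (-6.9844,-0.7771)
p' = p + 1/4·F = (10.2539,0.8057)

Fx=-6.9844 Fy=-0.7771 x'=10.2539 y'=0.8057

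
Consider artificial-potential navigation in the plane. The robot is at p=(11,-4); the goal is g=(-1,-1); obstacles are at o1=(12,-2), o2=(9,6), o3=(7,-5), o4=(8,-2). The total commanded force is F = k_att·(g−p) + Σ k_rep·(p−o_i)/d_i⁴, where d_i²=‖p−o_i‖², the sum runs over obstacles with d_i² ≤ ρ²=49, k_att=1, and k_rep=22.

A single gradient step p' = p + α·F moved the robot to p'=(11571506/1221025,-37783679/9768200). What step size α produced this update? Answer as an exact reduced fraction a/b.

F_att = 1·(g−p) = 1·(-12,3) = (-12.0000,3.0000)
o1: d²=5 ≤ ρ²=49; F_rep = 22·(-1,-2)/5² = (-0.8800,-1.7600)
o2: d²=104 > ρ²=49 → inactive
o3: d²=17 ≤ ρ²=49; F_rep = 22·(4,1)/17² = (0.3045,0.0761)
o4: d²=13 ≤ ρ²=49; F_rep = 22·(3,-2)/13² = (0.3905,-0.2604)
F = F_att + ΣF_rep = (-12.1850,1.0558)
Δp = p'−p = (-1.5231,0.1320); α = Δx/Fx = (-1859769/1221025) / (-14878152/1221025) = 1/8
check: Δy/Fy = (1289121/9768200) / (1289121/1221025) = 1/8 ✓

α = 1/8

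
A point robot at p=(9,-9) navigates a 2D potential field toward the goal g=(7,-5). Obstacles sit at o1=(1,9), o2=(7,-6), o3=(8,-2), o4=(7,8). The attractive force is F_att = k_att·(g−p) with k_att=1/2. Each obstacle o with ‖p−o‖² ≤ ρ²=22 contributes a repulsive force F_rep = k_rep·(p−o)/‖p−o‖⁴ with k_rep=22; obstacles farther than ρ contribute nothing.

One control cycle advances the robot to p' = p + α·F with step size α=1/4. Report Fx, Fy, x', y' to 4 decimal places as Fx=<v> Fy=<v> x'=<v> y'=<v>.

F_att = 1/2·(g−p) = 1/2·(-2,4) = (-1.0000,2.0000)
o1: d²=388 > ρ²=22 → inactive
o2: d²=13 ≤ ρ²=22; F_rep = 22·(2,-3)/13² = (0.2604,-0.3905)
o3: d²=50 > ρ²=22 → inactive
o4: d²=293 > ρ²=22 → inactive
F = F_att + ΣF_rep = (-0.7396,1.6095)
p' = p + 1/4·F = (8.8151,-8.5976)

Fx=-0.7396 Fy=1.6095 x'=8.8151 y'=-8.5976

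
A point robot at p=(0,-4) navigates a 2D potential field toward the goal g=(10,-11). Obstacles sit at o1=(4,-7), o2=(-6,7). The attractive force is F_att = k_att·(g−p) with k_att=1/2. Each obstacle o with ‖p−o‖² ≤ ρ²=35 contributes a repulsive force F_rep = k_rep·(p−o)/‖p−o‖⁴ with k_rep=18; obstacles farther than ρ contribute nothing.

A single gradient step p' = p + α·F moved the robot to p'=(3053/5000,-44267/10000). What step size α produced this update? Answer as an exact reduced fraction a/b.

F_att = 1/2·(g−p) = 1/2·(10,-7) = (5.0000,-3.5000)
o1: d²=25 ≤ ρ²=35; F_rep = 18·(-4,3)/25² = (-0.1152,0.0864)
o2: d²=157 > ρ²=35 → inactive
F = F_att + ΣF_rep = (4.8848,-3.4136)
Δp = p'−p = (0.6106,-0.4267); α = Δx/Fx = (3053/5000) / (3053/625) = 1/8
check: Δy/Fy = (-4267/10000) / (-4267/1250) = 1/8 ✓

α = 1/8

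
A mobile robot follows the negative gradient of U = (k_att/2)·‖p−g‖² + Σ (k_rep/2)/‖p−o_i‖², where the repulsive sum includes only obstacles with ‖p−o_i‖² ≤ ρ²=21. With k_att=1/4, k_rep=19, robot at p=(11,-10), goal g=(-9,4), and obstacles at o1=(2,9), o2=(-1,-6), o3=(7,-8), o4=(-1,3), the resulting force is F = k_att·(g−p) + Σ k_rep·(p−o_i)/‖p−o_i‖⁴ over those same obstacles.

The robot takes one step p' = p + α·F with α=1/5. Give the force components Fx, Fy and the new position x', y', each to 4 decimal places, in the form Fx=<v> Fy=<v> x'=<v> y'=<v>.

Fx=-4.8100 Fy=3.4050 x'=10.0380 y'=-9.3190

F_att = 1/4·(g−p) = 1/4·(-20,14) = (-5.0000,3.5000)
o1: d²=442 > ρ²=21 → inactive
o2: d²=160 > ρ²=21 → inactive
o3: d²=20 ≤ ρ²=21; F_rep = 19·(4,-2)/20² = (0.1900,-0.0950)
o4: d²=313 > ρ²=21 → inactive
F = F_att + ΣF_rep = (-4.8100,3.4050)
p' = p + 1/5·F = (10.0380,-9.3190)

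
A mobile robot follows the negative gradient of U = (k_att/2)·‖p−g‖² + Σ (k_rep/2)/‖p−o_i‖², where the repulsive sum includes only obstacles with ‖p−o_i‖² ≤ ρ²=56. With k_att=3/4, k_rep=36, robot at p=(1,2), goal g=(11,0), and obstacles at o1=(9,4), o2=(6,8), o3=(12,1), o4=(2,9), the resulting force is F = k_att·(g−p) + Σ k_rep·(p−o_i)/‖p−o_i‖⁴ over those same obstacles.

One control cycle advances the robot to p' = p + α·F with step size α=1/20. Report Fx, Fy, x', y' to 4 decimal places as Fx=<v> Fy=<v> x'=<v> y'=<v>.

Fx=7.4856 Fy=-1.6008 x'=1.3743 y'=1.9200

F_att = 3/4·(g−p) = 3/4·(10,-2) = (7.5000,-1.5000)
o1: d²=68 > ρ²=56 → inactive
o2: d²=61 > ρ²=56 → inactive
o3: d²=122 > ρ²=56 → inactive
o4: d²=50 ≤ ρ²=56; F_rep = 36·(-1,-7)/50² = (-0.0144,-0.1008)
F = F_att + ΣF_rep = (7.4856,-1.6008)
p' = p + 1/20·F = (1.3743,1.9200)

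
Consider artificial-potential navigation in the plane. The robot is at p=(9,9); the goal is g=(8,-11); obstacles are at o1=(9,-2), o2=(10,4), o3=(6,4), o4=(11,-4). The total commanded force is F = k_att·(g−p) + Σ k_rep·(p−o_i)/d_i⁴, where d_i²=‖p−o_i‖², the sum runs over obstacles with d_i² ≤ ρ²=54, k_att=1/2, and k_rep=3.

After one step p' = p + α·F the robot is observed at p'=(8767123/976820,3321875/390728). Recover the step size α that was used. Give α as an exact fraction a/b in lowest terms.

α = 1/20

F_att = 1/2·(g−p) = 1/2·(-1,-20) = (-0.5000,-10.0000)
o1: d²=121 > ρ²=54 → inactive
o2: d²=26 ≤ ρ²=54; F_rep = 3·(-1,5)/26² = (-0.0044,0.0222)
o3: d²=34 ≤ ρ²=54; F_rep = 3·(3,5)/34² = (0.0078,0.0130)
o4: d²=173 > ρ²=54 → inactive
F = F_att + ΣF_rep = (-0.4967,-9.9648)
Δp = p'−p = (-0.0248,-0.4982); α = Δx/Fx = (-24257/976820) / (-24257/48841) = 1/20
check: Δy/Fy = (-194677/390728) / (-973385/97682) = 1/20 ✓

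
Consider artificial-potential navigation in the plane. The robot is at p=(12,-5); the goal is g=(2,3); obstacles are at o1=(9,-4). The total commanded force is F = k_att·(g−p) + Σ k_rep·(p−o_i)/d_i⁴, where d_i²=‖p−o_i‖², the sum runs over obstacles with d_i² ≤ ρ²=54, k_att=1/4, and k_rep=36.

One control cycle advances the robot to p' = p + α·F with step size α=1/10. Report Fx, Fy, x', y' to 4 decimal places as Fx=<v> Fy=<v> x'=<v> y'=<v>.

F_att = 1/4·(g−p) = 1/4·(-10,8) = (-2.5000,2.0000)
o1: d²=10 ≤ ρ²=54; F_rep = 36·(3,-1)/10² = (1.0800,-0.3600)
F = F_att + ΣF_rep = (-1.4200,1.6400)
p' = p + 1/10·F = (11.8580,-4.8360)

Fx=-1.4200 Fy=1.6400 x'=11.8580 y'=-4.8360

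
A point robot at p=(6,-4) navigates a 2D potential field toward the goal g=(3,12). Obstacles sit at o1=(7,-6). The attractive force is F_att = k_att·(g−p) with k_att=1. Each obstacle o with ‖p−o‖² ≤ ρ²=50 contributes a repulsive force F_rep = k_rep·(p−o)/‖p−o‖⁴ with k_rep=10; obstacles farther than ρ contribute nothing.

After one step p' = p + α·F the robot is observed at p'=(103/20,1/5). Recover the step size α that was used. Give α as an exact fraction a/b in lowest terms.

α = 1/4

F_att = 1·(g−p) = 1·(-3,16) = (-3.0000,16.0000)
o1: d²=5 ≤ ρ²=50; F_rep = 10·(-1,2)/5² = (-0.4000,0.8000)
F = F_att + ΣF_rep = (-3.4000,16.8000)
Δp = p'−p = (-0.8500,4.2000); α = Δx/Fx = (-17/20) / (-17/5) = 1/4
check: Δy/Fy = (21/5) / (84/5) = 1/4 ✓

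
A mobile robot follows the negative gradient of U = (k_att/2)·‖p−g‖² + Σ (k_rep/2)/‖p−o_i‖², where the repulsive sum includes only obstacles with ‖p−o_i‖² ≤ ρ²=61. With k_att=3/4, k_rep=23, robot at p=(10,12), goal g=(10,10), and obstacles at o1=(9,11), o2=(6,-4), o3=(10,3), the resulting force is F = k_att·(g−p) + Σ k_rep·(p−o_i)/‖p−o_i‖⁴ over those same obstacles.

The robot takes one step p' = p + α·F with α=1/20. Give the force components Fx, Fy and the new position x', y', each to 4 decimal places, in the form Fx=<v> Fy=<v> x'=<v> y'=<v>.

Fx=5.7500 Fy=4.2500 x'=10.2875 y'=12.2125

F_att = 3/4·(g−p) = 3/4·(0,-2) = (0.0000,-1.5000)
o1: d²=2 ≤ ρ²=61; F_rep = 23·(1,1)/2² = (5.7500,5.7500)
o2: d²=272 > ρ²=61 → inactive
o3: d²=81 > ρ²=61 → inactive
F = F_att + ΣF_rep = (5.7500,4.2500)
p' = p + 1/20·F = (10.2875,12.2125)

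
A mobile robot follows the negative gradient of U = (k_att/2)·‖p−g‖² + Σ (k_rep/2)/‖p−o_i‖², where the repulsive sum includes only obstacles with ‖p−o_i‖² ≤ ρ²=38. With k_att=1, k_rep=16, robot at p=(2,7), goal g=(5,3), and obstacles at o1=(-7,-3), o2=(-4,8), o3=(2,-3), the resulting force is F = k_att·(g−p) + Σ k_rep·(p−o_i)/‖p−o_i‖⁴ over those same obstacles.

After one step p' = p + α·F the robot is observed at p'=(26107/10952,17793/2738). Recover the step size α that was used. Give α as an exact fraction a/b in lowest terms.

F_att = 1·(g−p) = 1·(3,-4) = (3.0000,-4.0000)
o1: d²=181 > ρ²=38 → inactive
o2: d²=37 ≤ ρ²=38; F_rep = 16·(6,-1)/37² = (0.0701,-0.0117)
o3: d²=100 > ρ²=38 → inactive
F = F_att + ΣF_rep = (3.0701,-4.0117)
Δp = p'−p = (0.3838,-0.5015); α = Δx/Fx = (4203/10952) / (4203/1369) = 1/8
check: Δy/Fy = (-1373/2738) / (-5492/1369) = 1/8 ✓

α = 1/8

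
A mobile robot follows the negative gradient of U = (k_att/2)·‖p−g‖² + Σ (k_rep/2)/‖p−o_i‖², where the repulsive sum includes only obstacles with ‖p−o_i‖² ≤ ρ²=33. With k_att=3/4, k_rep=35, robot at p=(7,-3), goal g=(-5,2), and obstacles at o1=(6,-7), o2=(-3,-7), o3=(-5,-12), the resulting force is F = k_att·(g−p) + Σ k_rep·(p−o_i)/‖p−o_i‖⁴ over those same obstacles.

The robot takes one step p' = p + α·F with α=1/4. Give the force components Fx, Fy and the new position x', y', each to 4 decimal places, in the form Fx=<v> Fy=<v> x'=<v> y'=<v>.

F_att = 3/4·(g−p) = 3/4·(-12,5) = (-9.0000,3.7500)
o1: d²=17 ≤ ρ²=33; F_rep = 35·(1,4)/17² = (0.1211,0.4844)
o2: d²=116 > ρ²=33 → inactive
o3: d²=225 > ρ²=33 → inactive
F = F_att + ΣF_rep = (-8.8789,4.2344)
p' = p + 1/4·F = (4.7803,-1.9414)

Fx=-8.8789 Fy=4.2344 x'=4.7803 y'=-1.9414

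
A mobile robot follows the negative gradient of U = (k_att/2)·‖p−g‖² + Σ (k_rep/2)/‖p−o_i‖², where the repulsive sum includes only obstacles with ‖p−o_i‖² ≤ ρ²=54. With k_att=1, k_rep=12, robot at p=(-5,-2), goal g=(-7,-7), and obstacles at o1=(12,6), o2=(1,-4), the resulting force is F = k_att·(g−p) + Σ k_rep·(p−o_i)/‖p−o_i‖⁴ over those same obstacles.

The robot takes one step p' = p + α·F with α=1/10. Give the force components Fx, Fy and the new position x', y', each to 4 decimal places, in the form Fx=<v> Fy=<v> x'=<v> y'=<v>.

Fx=-2.0450 Fy=-4.9850 x'=-5.2045 y'=-2.4985

F_att = 1·(g−p) = 1·(-2,-5) = (-2.0000,-5.0000)
o1: d²=353 > ρ²=54 → inactive
o2: d²=40 ≤ ρ²=54; F_rep = 12·(-6,2)/40² = (-0.0450,0.0150)
F = F_att + ΣF_rep = (-2.0450,-4.9850)
p' = p + 1/10·F = (-5.2045,-2.4985)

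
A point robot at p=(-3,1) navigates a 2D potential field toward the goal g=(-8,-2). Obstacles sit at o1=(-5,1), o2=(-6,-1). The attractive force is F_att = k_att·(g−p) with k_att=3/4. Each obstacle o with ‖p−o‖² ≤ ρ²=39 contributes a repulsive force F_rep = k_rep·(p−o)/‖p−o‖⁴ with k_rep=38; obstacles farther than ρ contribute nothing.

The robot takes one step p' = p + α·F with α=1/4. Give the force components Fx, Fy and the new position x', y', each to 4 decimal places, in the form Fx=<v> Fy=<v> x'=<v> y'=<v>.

F_att = 3/4·(g−p) = 3/4·(-5,-3) = (-3.7500,-2.2500)
o1: d²=4 ≤ ρ²=39; F_rep = 38·(2,0)/4² = (4.7500,0.0000)
o2: d²=13 ≤ ρ²=39; F_rep = 38·(3,2)/13² = (0.6746,0.4497)
F = F_att + ΣF_rep = (1.6746,-1.8003)
p' = p + 1/4·F = (-2.5814,0.5499)

Fx=1.6746 Fy=-1.8003 x'=-2.5814 y'=0.5499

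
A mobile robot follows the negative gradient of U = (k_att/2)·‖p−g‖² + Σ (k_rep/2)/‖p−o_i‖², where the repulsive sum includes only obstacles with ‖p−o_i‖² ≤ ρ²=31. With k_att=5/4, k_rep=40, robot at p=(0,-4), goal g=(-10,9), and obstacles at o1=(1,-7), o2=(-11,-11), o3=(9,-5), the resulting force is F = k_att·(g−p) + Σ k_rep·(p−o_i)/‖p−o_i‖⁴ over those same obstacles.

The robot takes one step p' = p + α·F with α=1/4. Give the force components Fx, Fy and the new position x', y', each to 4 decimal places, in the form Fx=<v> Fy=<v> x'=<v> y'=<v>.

Fx=-12.9000 Fy=17.4500 x'=-3.2250 y'=0.3625

F_att = 5/4·(g−p) = 5/4·(-10,13) = (-12.5000,16.2500)
o1: d²=10 ≤ ρ²=31; F_rep = 40·(-1,3)/10² = (-0.4000,1.2000)
o2: d²=170 > ρ²=31 → inactive
o3: d²=82 > ρ²=31 → inactive
F = F_att + ΣF_rep = (-12.9000,17.4500)
p' = p + 1/4·F = (-3.2250,0.3625)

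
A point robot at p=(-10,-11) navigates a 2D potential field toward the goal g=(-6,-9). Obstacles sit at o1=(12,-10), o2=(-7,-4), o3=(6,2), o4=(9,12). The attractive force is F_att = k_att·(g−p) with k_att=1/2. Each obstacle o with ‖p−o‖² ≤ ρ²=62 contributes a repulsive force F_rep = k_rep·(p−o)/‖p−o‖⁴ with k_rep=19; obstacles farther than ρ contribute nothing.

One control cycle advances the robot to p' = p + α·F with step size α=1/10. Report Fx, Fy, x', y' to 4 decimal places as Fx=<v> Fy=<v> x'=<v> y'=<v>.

Fx=1.9831 Fy=0.9605 x'=-9.8017 y'=-10.9040

F_att = 1/2·(g−p) = 1/2·(4,2) = (2.0000,1.0000)
o1: d²=485 > ρ²=62 → inactive
o2: d²=58 ≤ ρ²=62; F_rep = 19·(-3,-7)/58² = (-0.0169,-0.0395)
o3: d²=425 > ρ²=62 → inactive
o4: d²=890 > ρ²=62 → inactive
F = F_att + ΣF_rep = (1.9831,0.9605)
p' = p + 1/10·F = (-9.8017,-10.9040)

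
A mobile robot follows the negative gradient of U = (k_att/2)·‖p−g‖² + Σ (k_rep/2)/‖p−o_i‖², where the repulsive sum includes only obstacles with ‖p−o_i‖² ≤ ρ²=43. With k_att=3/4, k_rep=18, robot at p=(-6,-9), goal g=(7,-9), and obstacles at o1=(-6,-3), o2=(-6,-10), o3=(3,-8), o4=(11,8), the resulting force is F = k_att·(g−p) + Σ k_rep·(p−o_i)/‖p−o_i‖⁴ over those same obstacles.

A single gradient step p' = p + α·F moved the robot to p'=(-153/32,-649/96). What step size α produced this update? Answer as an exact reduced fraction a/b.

F_att = 3/4·(g−p) = 3/4·(13,0) = (9.7500,0.0000)
o1: d²=36 ≤ ρ²=43; F_rep = 18·(0,-6)/36² = (0.0000,-0.0833)
o2: d²=1 ≤ ρ²=43; F_rep = 18·(0,1)/1² = (0.0000,18.0000)
o3: d²=82 > ρ²=43 → inactive
o4: d²=578 > ρ²=43 → inactive
F = F_att + ΣF_rep = (9.7500,17.9167)
Δp = p'−p = (1.2188,2.2396); α = Δx/Fx = (39/32) / (39/4) = 1/8
check: Δy/Fy = (215/96) / (215/12) = 1/8 ✓

α = 1/8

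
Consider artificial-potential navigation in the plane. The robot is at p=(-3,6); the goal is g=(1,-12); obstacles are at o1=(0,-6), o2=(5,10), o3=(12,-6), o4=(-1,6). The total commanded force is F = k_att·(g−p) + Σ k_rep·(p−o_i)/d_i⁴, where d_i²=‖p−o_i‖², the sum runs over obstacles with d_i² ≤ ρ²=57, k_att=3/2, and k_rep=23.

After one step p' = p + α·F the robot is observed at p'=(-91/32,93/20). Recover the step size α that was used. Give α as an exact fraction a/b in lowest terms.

α = 1/20

F_att = 3/2·(g−p) = 3/2·(4,-18) = (6.0000,-27.0000)
o1: d²=153 > ρ²=57 → inactive
o2: d²=80 > ρ²=57 → inactive
o3: d²=369 > ρ²=57 → inactive
o4: d²=4 ≤ ρ²=57; F_rep = 23·(-2,0)/4² = (-2.8750,0.0000)
F = F_att + ΣF_rep = (3.1250,-27.0000)
Δp = p'−p = (0.1562,-1.3500); α = Δx/Fx = (5/32) / (25/8) = 1/20
check: Δy/Fy = (-27/20) / (-27) = 1/20 ✓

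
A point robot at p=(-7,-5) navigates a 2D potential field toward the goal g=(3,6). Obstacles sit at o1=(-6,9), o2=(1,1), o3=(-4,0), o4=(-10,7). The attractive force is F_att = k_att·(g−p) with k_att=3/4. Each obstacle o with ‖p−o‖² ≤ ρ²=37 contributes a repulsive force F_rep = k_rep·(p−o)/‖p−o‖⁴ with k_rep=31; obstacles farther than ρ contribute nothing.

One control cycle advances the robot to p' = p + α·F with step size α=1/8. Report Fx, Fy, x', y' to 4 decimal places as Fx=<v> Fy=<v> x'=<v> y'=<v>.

F_att = 3/4·(g−p) = 3/4·(10,11) = (7.5000,8.2500)
o1: d²=197 > ρ²=37 → inactive
o2: d²=100 > ρ²=37 → inactive
o3: d²=34 ≤ ρ²=37; F_rep = 31·(-3,-5)/34² = (-0.0804,-0.1341)
o4: d²=153 > ρ²=37 → inactive
F = F_att + ΣF_rep = (7.4196,8.1159)
p' = p + 1/8·F = (-6.0726,-3.9855)

Fx=7.4196 Fy=8.1159 x'=-6.0726 y'=-3.9855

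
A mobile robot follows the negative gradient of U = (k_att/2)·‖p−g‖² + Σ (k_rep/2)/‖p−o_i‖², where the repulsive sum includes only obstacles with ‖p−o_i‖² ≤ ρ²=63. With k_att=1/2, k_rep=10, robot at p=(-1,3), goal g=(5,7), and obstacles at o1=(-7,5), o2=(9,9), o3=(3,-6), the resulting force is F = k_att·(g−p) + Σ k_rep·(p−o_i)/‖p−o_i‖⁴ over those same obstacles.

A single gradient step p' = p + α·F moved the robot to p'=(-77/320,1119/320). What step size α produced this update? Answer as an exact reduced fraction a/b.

F_att = 1/2·(g−p) = 1/2·(6,4) = (3.0000,2.0000)
o1: d²=40 ≤ ρ²=63; F_rep = 10·(6,-2)/40² = (0.0375,-0.0125)
o2: d²=136 > ρ²=63 → inactive
o3: d²=97 > ρ²=63 → inactive
F = F_att + ΣF_rep = (3.0375,1.9875)
Δp = p'−p = (0.7594,0.4969); α = Δx/Fx = (243/320) / (243/80) = 1/4
check: Δy/Fy = (159/320) / (159/80) = 1/4 ✓

α = 1/4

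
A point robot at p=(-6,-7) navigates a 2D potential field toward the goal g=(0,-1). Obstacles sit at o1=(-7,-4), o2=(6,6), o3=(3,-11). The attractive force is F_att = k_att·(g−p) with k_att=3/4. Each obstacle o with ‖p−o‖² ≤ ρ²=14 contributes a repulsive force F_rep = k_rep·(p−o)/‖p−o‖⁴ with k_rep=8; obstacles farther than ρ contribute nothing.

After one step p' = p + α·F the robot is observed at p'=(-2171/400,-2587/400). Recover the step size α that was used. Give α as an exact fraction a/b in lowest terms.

F_att = 3/4·(g−p) = 3/4·(6,6) = (4.5000,4.5000)
o1: d²=10 ≤ ρ²=14; F_rep = 8·(1,-3)/10² = (0.0800,-0.2400)
o2: d²=313 > ρ²=14 → inactive
o3: d²=97 > ρ²=14 → inactive
F = F_att + ΣF_rep = (4.5800,4.2600)
Δp = p'−p = (0.5725,0.5325); α = Δx/Fx = (229/400) / (229/50) = 1/8
check: Δy/Fy = (213/400) / (213/50) = 1/8 ✓

α = 1/8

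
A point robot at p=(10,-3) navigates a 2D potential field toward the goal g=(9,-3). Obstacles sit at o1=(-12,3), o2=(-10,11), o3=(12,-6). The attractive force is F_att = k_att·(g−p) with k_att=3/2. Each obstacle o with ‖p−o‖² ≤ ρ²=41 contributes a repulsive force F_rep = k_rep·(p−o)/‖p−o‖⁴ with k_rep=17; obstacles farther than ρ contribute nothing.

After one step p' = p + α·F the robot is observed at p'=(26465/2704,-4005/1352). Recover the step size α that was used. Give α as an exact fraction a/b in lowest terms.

F_att = 3/2·(g−p) = 3/2·(-1,0) = (-1.5000,0.0000)
o1: d²=520 > ρ²=41 → inactive
o2: d²=596 > ρ²=41 → inactive
o3: d²=13 ≤ ρ²=41; F_rep = 17·(-2,3)/13² = (-0.2012,0.3018)
F = F_att + ΣF_rep = (-1.7012,0.3018)
Δp = p'−p = (-0.2126,0.0377); α = Δx/Fx = (-575/2704) / (-575/338) = 1/8
check: Δy/Fy = (51/1352) / (51/169) = 1/8 ✓

α = 1/8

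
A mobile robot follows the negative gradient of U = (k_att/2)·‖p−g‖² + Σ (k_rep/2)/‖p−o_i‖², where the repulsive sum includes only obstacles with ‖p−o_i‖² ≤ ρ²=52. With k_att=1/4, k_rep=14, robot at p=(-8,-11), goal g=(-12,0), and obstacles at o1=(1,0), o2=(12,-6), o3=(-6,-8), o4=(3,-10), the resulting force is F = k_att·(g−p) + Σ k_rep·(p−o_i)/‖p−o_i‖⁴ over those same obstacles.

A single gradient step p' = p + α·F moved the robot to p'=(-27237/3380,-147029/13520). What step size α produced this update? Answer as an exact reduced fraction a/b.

α = 1/20

F_att = 1/4·(g−p) = 1/4·(-4,11) = (-1.0000,2.7500)
o1: d²=202 > ρ²=52 → inactive
o2: d²=425 > ρ²=52 → inactive
o3: d²=13 ≤ ρ²=52; F_rep = 14·(-2,-3)/13² = (-0.1657,-0.2485)
o4: d²=122 > ρ²=52 → inactive
F = F_att + ΣF_rep = (-1.1657,2.5015)
Δp = p'−p = (-0.0583,0.1251); α = Δx/Fx = (-197/3380) / (-197/169) = 1/20
check: Δy/Fy = (1691/13520) / (1691/676) = 1/20 ✓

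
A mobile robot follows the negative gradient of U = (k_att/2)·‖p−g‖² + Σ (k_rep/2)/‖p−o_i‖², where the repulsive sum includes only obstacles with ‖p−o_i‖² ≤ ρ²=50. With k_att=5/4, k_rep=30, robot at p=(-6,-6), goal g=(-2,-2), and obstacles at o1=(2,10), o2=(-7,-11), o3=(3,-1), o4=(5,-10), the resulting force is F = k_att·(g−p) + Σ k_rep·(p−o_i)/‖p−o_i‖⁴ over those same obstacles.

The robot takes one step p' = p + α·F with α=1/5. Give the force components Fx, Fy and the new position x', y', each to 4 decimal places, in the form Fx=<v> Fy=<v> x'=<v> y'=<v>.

F_att = 5/4·(g−p) = 5/4·(4,4) = (5.0000,5.0000)
o1: d²=320 > ρ²=50 → inactive
o2: d²=26 ≤ ρ²=50; F_rep = 30·(1,5)/26² = (0.0444,0.2219)
o3: d²=106 > ρ²=50 → inactive
o4: d²=137 > ρ²=50 → inactive
F = F_att + ΣF_rep = (5.0444,5.2219)
p' = p + 1/5·F = (-4.9911,-4.9556)

Fx=5.0444 Fy=5.2219 x'=-4.9911 y'=-4.9556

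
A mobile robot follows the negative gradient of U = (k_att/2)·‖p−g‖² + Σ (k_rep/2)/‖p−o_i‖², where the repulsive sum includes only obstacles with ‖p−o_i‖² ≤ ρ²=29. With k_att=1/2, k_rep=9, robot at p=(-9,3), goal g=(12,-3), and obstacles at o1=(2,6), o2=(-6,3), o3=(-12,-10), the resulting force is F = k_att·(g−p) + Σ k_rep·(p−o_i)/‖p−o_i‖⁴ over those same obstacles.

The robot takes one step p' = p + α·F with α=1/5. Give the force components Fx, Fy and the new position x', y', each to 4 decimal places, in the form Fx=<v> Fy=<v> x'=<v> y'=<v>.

F_att = 1/2·(g−p) = 1/2·(21,-6) = (10.5000,-3.0000)
o1: d²=130 > ρ²=29 → inactive
o2: d²=9 ≤ ρ²=29; F_rep = 9·(-3,0)/9² = (-0.3333,0.0000)
o3: d²=178 > ρ²=29 → inactive
F = F_att + ΣF_rep = (10.1667,-3.0000)
p' = p + 1/5·F = (-6.9667,2.4000)

Fx=10.1667 Fy=-3.0000 x'=-6.9667 y'=2.4000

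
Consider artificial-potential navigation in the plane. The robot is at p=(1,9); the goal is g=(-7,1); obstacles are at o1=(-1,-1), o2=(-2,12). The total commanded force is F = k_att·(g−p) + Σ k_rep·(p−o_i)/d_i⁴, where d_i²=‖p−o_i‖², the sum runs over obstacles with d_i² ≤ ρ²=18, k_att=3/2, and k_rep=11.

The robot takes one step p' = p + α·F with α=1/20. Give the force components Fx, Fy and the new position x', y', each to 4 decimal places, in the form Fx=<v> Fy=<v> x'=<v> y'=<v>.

F_att = 3/2·(g−p) = 3/2·(-8,-8) = (-12.0000,-12.0000)
o1: d²=104 > ρ²=18 → inactive
o2: d²=18 ≤ ρ²=18; F_rep = 11·(3,-3)/18² = (0.1019,-0.1019)
F = F_att + ΣF_rep = (-11.8981,-12.1019)
p' = p + 1/20·F = (0.4051,8.3949)

Fx=-11.8981 Fy=-12.1019 x'=0.4051 y'=8.3949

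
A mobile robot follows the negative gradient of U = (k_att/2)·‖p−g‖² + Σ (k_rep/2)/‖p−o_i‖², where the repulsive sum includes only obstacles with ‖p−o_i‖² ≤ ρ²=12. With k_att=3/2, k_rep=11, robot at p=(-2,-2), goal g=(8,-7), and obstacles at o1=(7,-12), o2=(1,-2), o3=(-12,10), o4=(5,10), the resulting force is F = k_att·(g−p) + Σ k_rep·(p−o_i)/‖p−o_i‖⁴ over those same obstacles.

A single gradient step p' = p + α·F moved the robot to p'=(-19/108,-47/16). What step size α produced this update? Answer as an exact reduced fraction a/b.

F_att = 3/2·(g−p) = 3/2·(10,-5) = (15.0000,-7.5000)
o1: d²=181 > ρ²=12 → inactive
o2: d²=9 ≤ ρ²=12; F_rep = 11·(-3,0)/9² = (-0.4074,0.0000)
o3: d²=244 > ρ²=12 → inactive
o4: d²=193 > ρ²=12 → inactive
F = F_att + ΣF_rep = (14.5926,-7.5000)
Δp = p'−p = (1.8241,-0.9375); α = Δx/Fx = (197/108) / (394/27) = 1/8
check: Δy/Fy = (-15/16) / (-15/2) = 1/8 ✓

α = 1/8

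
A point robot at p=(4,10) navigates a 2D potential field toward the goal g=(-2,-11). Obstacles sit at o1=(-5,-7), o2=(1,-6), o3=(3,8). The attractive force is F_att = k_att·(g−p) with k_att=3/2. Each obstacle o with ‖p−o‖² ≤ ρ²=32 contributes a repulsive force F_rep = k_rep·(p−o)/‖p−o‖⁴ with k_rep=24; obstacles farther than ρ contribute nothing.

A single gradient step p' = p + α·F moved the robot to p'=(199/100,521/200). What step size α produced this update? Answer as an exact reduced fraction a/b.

α = 1/4

F_att = 3/2·(g−p) = 3/2·(-6,-21) = (-9.0000,-31.5000)
o1: d²=370 > ρ²=32 → inactive
o2: d²=265 > ρ²=32 → inactive
o3: d²=5 ≤ ρ²=32; F_rep = 24·(1,2)/5² = (0.9600,1.9200)
F = F_att + ΣF_rep = (-8.0400,-29.5800)
Δp = p'−p = (-2.0100,-7.3950); α = Δx/Fx = (-201/100) / (-201/25) = 1/4
check: Δy/Fy = (-1479/200) / (-1479/50) = 1/4 ✓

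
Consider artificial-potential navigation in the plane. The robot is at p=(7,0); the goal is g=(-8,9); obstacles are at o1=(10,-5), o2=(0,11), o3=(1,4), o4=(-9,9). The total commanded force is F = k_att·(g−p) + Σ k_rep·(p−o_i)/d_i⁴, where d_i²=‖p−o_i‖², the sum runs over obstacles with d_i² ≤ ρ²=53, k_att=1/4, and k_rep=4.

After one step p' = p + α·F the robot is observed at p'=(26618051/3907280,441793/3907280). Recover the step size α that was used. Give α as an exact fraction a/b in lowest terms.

α = 1/20

F_att = 1/4·(g−p) = 1/4·(-15,9) = (-3.7500,2.2500)
o1: d²=34 ≤ ρ²=53; F_rep = 4·(-3,5)/34² = (-0.0104,0.0173)
o2: d²=170 > ρ²=53 → inactive
o3: d²=52 ≤ ρ²=53; F_rep = 4·(6,-4)/52² = (0.0089,-0.0059)
o4: d²=337 > ρ²=53 → inactive
F = F_att + ΣF_rep = (-3.7515,2.2614)
Δp = p'−p = (-0.1876,0.1131); α = Δx/Fx = (-732909/3907280) / (-732909/195364) = 1/20
check: Δy/Fy = (441793/3907280) / (441793/195364) = 1/20 ✓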